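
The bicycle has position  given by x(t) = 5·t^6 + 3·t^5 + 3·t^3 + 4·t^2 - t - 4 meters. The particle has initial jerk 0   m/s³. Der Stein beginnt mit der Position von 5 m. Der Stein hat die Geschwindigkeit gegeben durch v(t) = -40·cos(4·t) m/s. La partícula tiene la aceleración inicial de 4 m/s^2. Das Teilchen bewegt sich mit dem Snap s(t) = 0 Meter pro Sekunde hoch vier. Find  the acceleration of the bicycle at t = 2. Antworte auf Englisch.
We must differentiate our position equation x(t) = 5·t^6 + 3·t^5 + 3·t^3 + 4·t^2 - t - 4 2 times. Differentiating position, we get velocity: v(t) = 30·t^5 + 15·t^4 + 9·t^2 + 8·t - 1. Taking d/dt of v(t), we find a(t) = 150·t^4 + 60·t^3 + 18·t + 8. We have acceleration a(t) = 150·t^4 + 60·t^3 + 18·t + 8. Substituting t = 2: a(2) = 2924.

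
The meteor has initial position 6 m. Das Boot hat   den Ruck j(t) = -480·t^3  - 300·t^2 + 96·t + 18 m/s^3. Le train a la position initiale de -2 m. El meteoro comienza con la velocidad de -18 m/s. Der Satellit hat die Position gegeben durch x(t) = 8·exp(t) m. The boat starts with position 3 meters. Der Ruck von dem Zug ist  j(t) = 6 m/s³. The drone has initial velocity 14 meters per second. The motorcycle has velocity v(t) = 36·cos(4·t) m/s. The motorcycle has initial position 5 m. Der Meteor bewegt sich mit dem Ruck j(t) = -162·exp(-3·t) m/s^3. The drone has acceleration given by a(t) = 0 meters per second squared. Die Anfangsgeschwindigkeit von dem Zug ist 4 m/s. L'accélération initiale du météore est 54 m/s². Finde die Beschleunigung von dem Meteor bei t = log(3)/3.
Wir müssen unsere Gleichung für den Ruck j(t) = -162·exp(-3·t) 1-mal integrieren. Die Stammfunktion von dem Ruck, mit a(0) = 54, ergibt die Beschleunigung: a(t) = 54·exp(-3·t). Mit a(t) = 54·exp(-3·t) und Einsetzen von t = log(3)/3, finden wir a = 18.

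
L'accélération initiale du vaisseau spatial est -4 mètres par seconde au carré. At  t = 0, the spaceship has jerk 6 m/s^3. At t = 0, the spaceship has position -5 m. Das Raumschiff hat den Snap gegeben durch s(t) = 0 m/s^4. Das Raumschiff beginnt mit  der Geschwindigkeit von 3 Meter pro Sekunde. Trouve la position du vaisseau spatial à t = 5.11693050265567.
Nous devons intégrer notre équation du snap s(t) = 0 4 fois. L'intégrale du snap est le jerk. En utilisant j(0) = 6, nous obtenons j(t) = 6. En prenant ∫j(t)dt et en appliquant a(0) = -4, nous trouvons a(t) = 6·t - 4. En prenant ∫a(t)dt et en appliquant v(0) = 3, nous trouvons v(t) = 3·t^2 - 4·t + 3. L'intégrale de la vitesse, avec x(0) = -5, donne la position: x(t) = t^3 - 2·t^2 + 3·t - 5. En utilisant x(t) = t^3 - 2·t^2 + 3·t - 5 et en substituant t = 5.11693050265567, nous trouvons x = 91.9613135665434.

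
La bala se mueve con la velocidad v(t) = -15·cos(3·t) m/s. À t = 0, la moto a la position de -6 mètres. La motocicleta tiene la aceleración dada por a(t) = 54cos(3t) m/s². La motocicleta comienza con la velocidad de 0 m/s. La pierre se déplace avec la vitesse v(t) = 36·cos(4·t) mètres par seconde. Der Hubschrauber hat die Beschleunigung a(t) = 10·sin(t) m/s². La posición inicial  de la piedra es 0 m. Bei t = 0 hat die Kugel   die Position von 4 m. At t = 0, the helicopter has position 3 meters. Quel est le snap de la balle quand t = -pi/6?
En partant de la vitesse v(t) = -15·cos(3·t), nous prenons 3 dérivées. La dérivée de la vitesse donne l'accélération: a(t) = 45·sin(3·t). En dérivant l'accélération, nous obtenons le jerk: j(t) = 135·cos(3·t). En dérivant le jerk, nous obtenons le snap: s(t) = -405·sin(3·t). En utilisant s(t) = -405·sin(3·t) et en substituant t = -pi/6, nous trouvons s = 405.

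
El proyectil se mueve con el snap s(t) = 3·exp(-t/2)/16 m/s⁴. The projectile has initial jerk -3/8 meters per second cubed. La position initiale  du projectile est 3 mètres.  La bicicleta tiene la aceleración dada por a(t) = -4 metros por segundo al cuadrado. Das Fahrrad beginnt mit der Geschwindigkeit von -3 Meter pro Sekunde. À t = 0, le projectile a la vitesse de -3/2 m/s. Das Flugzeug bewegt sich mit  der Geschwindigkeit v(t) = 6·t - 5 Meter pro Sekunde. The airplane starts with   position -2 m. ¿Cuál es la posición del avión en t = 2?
Partiendo de la velocidad v(t) = 6·t - 5, tomamos 1 antiderivada. La integral de la velocidad es la posición. Usando x(0) = -2, obtenemos x(t) = 3·t^2 - 5·t - 2. De la ecuación de la posición x(t) = 3·t^2 - 5·t - 2, sustituimos t = 2 para obtener x = 0.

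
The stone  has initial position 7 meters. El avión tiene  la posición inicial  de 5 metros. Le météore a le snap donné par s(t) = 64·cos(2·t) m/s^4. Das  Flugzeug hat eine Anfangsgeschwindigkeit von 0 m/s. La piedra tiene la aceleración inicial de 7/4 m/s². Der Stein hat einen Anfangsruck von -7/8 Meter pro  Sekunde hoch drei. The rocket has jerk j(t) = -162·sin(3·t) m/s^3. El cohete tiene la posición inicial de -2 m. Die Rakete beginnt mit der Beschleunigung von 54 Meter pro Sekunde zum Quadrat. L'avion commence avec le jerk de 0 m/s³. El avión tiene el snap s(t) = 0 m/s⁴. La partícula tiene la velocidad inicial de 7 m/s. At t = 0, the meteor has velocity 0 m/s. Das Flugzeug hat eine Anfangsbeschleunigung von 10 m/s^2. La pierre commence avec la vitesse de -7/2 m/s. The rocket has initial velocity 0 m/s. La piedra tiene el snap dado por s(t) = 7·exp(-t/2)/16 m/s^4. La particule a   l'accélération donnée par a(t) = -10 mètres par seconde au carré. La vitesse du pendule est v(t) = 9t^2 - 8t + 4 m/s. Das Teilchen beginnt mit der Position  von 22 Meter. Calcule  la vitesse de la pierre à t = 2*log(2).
Nous devons intégrer notre équation du snap s(t) = 7·exp(-t/2)/16 3 fois. L'intégrale du snap est le jerk. En utilisant j(0) = -7/8, nous obtenons j(t) = -7·exp(-t/2)/8. La primitive du jerk est l'accélération. En utilisant a(0) = 7/4, nous obtenons a(t) = 7·exp(-t/2)/4. En intégrant l'accélération et en utilisant la condition initiale v(0) = -7/2, nous obtenons v(t) = -7·exp(-t/2)/2. En utilisant v(t) = -7·exp(-t/2)/2 et en substituant t = 2*log(2), nous trouvons v = -7/4.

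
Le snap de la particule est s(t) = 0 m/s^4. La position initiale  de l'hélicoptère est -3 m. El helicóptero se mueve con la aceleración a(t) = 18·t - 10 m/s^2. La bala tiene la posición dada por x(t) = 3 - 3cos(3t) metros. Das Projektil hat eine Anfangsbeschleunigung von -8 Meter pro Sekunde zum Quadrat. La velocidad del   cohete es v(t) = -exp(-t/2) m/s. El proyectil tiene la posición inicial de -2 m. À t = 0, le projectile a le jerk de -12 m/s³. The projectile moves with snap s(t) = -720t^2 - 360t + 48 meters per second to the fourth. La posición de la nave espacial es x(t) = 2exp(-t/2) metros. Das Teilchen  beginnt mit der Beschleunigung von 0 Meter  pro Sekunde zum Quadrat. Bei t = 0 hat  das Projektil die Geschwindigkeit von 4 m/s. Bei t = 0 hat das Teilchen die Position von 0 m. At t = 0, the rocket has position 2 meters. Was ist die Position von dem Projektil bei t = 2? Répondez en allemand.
Ausgehend von dem Snap s(t) = -720·t^2 - 360·t + 48, nehmen wir 4 Stammfunktionen. Die Stammfunktion von dem Snap, mit j(0) = -12, ergibt den Ruck: j(t) = -240·t^3 - 180·t^2 + 48·t - 12. Die Stammfunktion von dem Ruck ist die Beschleunigung. Mit a(0) = -8 erhalten wir a(t) = -60·t^4 - 60·t^3 + 24·t^2 - 12·t - 8. Durch Integration von der Beschleunigung und Verwendung der Anfangsbedingung v(0) = 4, erhalten wir v(t) = -12·t^5 - 15·t^4 + 8·t^3 - 6·t^2 - 8·t + 4. Das Integral von der Geschwindigkeit, mit x(0) = -2, ergibt die Position: x(t) = -2·t^6 - 3·t^5 + 2·t^4 - 2·t^3 - 4·t^2 + 4·t - 2. Wir haben die Position x(t) = -2·t^6 - 3·t^5 + 2·t^4 - 2·t^3 - 4·t^2 + 4·t - 2. Durch Einsetzen von t = 2: x(2) = -218.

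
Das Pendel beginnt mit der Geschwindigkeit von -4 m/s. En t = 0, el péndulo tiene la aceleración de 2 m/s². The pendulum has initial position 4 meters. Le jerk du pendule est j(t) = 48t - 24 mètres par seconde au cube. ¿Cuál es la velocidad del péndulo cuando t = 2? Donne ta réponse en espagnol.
Partiendo de la sacudida j(t) = 48·t - 24, tomamos 2 antiderivadas. La antiderivada de la sacudida, con a(0) = 2, da la aceleración: a(t) = 24·t^2 - 24·t + 2. La integral de la aceleración es la velocidad. Usando v(0) = -4, obtenemos v(t) = 8·t^3 - 12·t^2 + 2·t - 4. Usando v(t) = 8·t^3 - 12·t^2 + 2·t - 4 y sustituyendo t = 2, encontramos v = 16.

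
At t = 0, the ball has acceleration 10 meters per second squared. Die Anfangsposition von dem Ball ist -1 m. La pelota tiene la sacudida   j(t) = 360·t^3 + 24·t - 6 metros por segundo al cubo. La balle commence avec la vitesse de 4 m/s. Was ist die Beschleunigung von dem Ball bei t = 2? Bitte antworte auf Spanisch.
Necesitamos integrar nuestra ecuación de la sacudida j(t) = 360·t^3 + 24·t - 6 1 vez. La integral de la sacudida es la aceleración. Usando a(0) = 10, obtenemos a(t) = 90·t^4 + 12·t^2 - 6·t + 10. Usando a(t) = 90·t^4 + 12·t^2 - 6·t + 10 y sustituyendo t = 2, encontramos a = 1486.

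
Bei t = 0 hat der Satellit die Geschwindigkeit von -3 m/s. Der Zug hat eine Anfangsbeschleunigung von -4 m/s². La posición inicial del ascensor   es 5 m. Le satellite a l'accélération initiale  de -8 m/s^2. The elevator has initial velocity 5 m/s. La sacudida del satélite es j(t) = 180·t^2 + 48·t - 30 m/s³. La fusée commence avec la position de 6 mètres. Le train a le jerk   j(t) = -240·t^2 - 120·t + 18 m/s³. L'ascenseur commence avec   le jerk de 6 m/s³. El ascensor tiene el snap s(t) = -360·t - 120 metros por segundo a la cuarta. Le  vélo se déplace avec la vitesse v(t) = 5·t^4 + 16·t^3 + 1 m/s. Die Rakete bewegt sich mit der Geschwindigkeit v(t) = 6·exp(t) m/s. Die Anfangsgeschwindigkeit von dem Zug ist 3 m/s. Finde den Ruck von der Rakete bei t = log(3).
Ausgehend von der Geschwindigkeit v(t) = 6·exp(t), nehmen wir 2 Ableitungen. Durch Ableiten von der Geschwindigkeit erhalten wir die Beschleunigung: a(t) = 6·exp(t). Durch Ableiten von der Beschleunigung erhalten wir den Ruck: j(t) = 6·exp(t). Aus der Gleichung für den Ruck j(t) = 6·exp(t), setzen wir t = log(3) ein und erhalten j = 18.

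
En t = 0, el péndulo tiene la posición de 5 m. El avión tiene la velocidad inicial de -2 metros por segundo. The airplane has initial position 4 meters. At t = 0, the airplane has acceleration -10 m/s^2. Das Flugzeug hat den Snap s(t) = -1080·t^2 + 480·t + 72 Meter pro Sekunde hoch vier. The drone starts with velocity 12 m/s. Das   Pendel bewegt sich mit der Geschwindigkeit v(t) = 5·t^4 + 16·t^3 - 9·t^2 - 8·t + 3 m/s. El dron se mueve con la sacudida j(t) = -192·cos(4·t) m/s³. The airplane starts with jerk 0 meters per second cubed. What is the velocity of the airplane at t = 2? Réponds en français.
En partant du snap s(t) = -1080·t^2 + 480·t + 72, nous prenons 3 intégrales. En prenant ∫s(t)dt et en appliquant j(0) = 0, nous trouvons j(t) = 24·t·(-15·t^2 + 10·t + 3). La primitive du jerk, avec a(0) = -10, donne l'accélération: a(t) = -90·t^4 + 80·t^3 + 36·t^2 - 10. L'intégrale de l'accélération, avec v(0) = -2, donne la vitesse: v(t) = -18·t^5 + 20·t^4 + 12·t^3 - 10·t - 2. En utilisant v(t) = -18·t^5 + 20·t^4 + 12·t^3 - 10·t - 2 et en substituant t = 2, nous trouvons v = -182.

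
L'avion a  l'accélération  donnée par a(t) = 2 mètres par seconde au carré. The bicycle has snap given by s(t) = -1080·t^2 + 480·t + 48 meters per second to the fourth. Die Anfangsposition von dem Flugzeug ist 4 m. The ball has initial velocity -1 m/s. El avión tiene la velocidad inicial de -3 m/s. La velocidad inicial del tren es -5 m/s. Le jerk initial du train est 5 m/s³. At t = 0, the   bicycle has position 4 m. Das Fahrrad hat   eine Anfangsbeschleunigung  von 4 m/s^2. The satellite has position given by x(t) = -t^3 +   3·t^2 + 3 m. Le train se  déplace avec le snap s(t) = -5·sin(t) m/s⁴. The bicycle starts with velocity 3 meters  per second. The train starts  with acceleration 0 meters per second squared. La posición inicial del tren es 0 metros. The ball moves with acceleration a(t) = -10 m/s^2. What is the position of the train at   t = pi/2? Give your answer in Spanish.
Debemos encontrar la antiderivada de nuestra ecuación del snap s(t) = -5·sin(t) 4 veces. La integral del snap, con j(0) = 5, da la sacudida: j(t) = 5·cos(t). Integrando la sacudida y usando la condición inicial a(0) = 0, obtenemos a(t) = 5·sin(t). La integral de la aceleración es la velocidad. Usando v(0) = -5, obtenemos v(t) = -5·cos(t). Tomando ∫v(t)dt y aplicando x(0) = 0, encontramos x(t) = -5·sin(t). Usando x(t) = -5·sin(t) y sustituyendo t = pi/2, encontramos x = -5.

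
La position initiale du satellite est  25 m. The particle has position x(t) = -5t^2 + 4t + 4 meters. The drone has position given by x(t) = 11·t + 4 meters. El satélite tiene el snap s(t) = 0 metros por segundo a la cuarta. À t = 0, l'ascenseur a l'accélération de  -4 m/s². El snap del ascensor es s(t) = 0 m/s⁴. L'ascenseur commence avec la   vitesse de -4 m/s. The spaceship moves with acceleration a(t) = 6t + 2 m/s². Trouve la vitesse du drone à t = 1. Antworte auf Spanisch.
Debemos derivar nuestra ecuación de la posición x(t) = 11·t + 4 1 vez. Tomando d/dt de x(t), encontramos v(t) = 11. De la ecuación de la velocidad v(t) = 11, sustituimos t = 1 para obtener v = 11.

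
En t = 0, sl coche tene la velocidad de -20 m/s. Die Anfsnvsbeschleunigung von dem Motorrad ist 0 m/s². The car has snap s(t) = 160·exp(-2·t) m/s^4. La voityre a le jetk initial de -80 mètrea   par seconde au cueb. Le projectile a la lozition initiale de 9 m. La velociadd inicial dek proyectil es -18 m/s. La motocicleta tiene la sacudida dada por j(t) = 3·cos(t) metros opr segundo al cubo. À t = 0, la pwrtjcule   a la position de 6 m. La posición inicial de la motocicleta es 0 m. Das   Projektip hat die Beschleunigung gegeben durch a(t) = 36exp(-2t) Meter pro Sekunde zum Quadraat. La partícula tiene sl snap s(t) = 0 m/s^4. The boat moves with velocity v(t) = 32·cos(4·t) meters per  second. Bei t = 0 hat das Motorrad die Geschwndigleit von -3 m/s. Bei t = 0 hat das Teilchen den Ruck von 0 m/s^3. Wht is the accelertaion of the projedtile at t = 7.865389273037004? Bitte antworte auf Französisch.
Nous avons l'accélération a(t) = 36·exp(-2·t). En substituant t = 7.865389273037004: a(7.865389273037004) = 0.00000530288467262497.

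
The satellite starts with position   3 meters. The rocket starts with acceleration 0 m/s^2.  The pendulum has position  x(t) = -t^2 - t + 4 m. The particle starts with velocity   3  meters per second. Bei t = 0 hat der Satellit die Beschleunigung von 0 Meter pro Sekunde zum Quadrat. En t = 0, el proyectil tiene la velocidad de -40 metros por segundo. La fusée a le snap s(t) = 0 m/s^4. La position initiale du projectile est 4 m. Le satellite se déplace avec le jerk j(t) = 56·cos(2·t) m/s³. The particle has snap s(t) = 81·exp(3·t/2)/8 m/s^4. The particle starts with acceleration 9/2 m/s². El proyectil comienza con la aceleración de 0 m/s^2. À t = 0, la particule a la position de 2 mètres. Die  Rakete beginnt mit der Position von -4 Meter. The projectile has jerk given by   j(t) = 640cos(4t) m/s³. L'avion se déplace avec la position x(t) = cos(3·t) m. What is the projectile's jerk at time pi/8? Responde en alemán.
Wir haben den Ruck j(t) = 640·cos(4·t). Durch Einsetzen von t = pi/8: j(pi/8) = 0.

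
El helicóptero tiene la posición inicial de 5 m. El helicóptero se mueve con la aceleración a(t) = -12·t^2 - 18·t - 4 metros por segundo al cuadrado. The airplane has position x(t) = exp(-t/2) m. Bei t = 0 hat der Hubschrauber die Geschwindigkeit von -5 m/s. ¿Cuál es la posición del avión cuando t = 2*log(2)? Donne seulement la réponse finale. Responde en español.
En t = 2*log(2), x = 1/2.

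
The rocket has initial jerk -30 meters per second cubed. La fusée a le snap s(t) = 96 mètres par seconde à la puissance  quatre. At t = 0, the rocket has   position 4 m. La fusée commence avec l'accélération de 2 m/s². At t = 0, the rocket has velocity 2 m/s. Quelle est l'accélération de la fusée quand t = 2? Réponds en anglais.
We need to integrate our snap equation s(t) = 96 2 times. The antiderivative of snap, with j(0) = -30, gives jerk: j(t) = 96·t - 30. Taking ∫j(t)dt and applying a(0) = 2, we find a(t) = 48·t^2 - 30·t + 2. We have acceleration a(t) = 48·t^2 - 30·t + 2. Substituting t = 2: a(2) = 134.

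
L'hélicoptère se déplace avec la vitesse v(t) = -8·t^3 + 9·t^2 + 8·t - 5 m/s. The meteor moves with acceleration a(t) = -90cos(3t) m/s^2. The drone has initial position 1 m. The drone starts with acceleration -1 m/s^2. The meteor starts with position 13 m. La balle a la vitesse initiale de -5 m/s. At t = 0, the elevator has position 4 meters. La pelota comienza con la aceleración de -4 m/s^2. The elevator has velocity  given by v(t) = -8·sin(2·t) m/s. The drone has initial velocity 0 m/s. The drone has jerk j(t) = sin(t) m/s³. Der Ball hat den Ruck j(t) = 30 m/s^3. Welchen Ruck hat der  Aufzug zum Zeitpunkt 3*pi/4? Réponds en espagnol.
Para resolver esto, necesitamos tomar 2 derivadas de nuestra ecuación de la velocidad v(t) = -8·sin(2·t). Tomando d/dt de v(t), encontramos a(t) = -16·cos(2·t). Derivando la aceleración, obtenemos la sacudida: j(t) = 32·sin(2·t). De la ecuación de la sacudida j(t) = 32·sin(2·t), sustituimos t = 3*pi/4 para obtener j = -32.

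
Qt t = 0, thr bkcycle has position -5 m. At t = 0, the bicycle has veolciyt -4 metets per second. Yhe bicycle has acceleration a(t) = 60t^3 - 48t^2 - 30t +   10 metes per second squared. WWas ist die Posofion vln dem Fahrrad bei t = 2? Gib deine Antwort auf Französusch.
Pour résoudre ceci, nous devons prendre 2 primitives de notre équation de l'accélération a(t) = 60·t^3 - 48·t^2 - 30·t + 10. En prenant ∫a(t)dt et en appliquant v(0) = -4, nous trouvons v(t) = 15·t^4 - 16·t^3 - 15·t^2 + 10·t - 4. En intégrant la vitesse et en utilisant la condition initiale x(0) = -5, nous obtenons x(t) = 3·t^5 - 4·t^4 - 5·t^3 + 5·t^2 - 4·t - 5. Nous avons la position x(t) = 3·t^5 - 4·t^4 - 5·t^3 + 5·t^2 - 4·t - 5. En substituant t = 2: x(2) = -1.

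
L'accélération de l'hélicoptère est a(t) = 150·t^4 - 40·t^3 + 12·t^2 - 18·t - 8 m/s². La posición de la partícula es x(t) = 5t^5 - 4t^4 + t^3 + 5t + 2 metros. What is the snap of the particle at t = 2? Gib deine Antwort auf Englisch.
We must differentiate our position equation x(t) = 5·t^5 - 4·t^4 + t^3 + 5·t + 2 4 times. Taking d/dt of x(t), we find v(t) = 25·t^4 - 16·t^3 + 3·t^2 + 5. The derivative of velocity gives acceleration: a(t) = 100·t^3 - 48·t^2 + 6·t. Taking d/dt of a(t), we find j(t) = 300·t^2 - 96·t + 6. The derivative of jerk gives snap: s(t) = 600·t - 96. We have snap s(t) = 600·t - 96. Substituting t = 2: s(2) = 1104.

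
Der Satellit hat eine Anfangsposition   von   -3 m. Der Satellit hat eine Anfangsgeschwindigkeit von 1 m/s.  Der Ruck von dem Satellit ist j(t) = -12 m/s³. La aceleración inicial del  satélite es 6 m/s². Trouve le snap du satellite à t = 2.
En partant du jerk j(t) = -12, nous prenons 1 dérivée. En dérivant le jerk, nous obtenons le snap: s(t) = 0. Nous avons le snap s(t) = 0. En substituant t = 2: s(2) = 0.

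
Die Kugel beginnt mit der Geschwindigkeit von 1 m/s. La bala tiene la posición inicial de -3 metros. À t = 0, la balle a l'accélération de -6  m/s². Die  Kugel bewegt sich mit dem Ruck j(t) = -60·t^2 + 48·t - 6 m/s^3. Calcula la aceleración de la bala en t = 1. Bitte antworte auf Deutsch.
Wir müssen unsere Gleichung für den Ruck j(t) = -60·t^2 + 48·t - 6 1-mal integrieren. Mit ∫j(t)dt und Anwendung von a(0) = -6, finden wir a(t) = -20·t^3 + 24·t^2 - 6·t - 6. Aus der Gleichung für die Beschleunigung a(t) = -20·t^3 + 24·t^2 - 6·t - 6, setzen wir t = 1 ein und erhalten a = -8.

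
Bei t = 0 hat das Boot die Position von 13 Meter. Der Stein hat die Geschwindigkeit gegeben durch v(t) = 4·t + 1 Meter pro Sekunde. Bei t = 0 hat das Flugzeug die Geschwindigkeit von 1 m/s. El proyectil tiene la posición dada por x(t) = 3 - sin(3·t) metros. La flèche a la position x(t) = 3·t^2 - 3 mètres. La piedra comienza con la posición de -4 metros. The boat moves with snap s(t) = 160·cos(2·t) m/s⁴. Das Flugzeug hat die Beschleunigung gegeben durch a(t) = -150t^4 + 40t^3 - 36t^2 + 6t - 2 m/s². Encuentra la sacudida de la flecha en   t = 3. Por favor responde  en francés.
En partant de la position x(t) = 3·t^2 - 3, nous prenons 3 dérivées. En dérivant la position, nous obtenons la vitesse: v(t) = 6·t. La dérivée de la vitesse donne l'accélération: a(t) = 6. En dérivant l'accélération, nous obtenons le jerk: j(t) = 0. Nous avons le jerk j(t) = 0. En substituant t = 3: j(3) = 0.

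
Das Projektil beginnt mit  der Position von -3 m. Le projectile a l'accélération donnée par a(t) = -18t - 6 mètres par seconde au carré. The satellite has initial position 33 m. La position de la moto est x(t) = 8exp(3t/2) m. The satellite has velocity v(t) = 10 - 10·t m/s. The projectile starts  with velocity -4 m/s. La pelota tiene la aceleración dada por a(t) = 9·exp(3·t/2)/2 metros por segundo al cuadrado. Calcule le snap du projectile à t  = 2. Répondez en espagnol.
Para resolver esto, necesitamos tomar 2 derivadas de nuestra ecuación de la aceleración a(t) = -18·t - 6. Tomando d/dt de a(t), encontramos j(t) = -18. La derivada de la sacudida da el snap: s(t) = 0. Tenemos el snap s(t) = 0. Sustituyendo t = 2: s(2) = 0.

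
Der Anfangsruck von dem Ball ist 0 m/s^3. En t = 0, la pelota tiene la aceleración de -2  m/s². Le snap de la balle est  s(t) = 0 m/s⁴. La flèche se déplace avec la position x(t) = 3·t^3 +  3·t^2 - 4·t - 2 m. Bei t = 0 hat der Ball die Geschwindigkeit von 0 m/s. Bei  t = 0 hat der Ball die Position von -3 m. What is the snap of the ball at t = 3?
Using s(t) = 0 and substituting t = 3, we find s = 0.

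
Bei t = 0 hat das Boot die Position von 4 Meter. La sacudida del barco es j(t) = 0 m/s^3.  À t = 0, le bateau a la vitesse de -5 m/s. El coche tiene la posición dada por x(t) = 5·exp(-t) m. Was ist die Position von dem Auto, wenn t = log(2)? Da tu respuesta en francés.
Nous avons la position x(t) = 5·exp(-t). En substituant t = log(2): x(log(2)) = 5/2.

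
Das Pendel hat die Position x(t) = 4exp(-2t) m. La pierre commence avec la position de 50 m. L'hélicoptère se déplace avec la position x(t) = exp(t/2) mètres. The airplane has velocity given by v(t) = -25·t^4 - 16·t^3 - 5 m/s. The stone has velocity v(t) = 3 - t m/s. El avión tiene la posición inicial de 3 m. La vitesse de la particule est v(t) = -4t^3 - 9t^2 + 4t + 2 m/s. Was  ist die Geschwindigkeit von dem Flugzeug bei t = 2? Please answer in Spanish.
De la ecuación de la velocidad v(t) = -25·t^4 - 16·t^3 - 5, sustituimos t = 2 para obtener v = -533.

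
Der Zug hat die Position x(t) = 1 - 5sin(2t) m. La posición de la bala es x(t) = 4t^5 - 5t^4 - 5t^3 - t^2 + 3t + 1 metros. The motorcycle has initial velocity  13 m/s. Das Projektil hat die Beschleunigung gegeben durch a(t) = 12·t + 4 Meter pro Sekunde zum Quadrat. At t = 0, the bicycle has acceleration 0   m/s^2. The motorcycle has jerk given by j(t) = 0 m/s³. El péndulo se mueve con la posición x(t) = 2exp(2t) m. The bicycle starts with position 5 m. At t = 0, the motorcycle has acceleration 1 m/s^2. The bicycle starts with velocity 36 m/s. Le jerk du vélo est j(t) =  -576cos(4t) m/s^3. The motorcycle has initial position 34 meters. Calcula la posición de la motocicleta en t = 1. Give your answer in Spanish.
Debemos encontrar la antiderivada de nuestra ecuación de la sacudida j(t) = 0 3 veces. La integral de la sacudida, con a(0) = 1, da la aceleración: a(t) = 1. La antiderivada de la aceleración, con v(0) = 13, da la velocidad: v(t) = t + 13. Integrando la velocidad y usando la condición inicial x(0) = 34, obtenemos x(t) = t^2/2 + 13·t + 34. De la ecuación de la posición x(t) = t^2/2 + 13·t + 34, sustituimos t = 1 para obtener x = 95/2.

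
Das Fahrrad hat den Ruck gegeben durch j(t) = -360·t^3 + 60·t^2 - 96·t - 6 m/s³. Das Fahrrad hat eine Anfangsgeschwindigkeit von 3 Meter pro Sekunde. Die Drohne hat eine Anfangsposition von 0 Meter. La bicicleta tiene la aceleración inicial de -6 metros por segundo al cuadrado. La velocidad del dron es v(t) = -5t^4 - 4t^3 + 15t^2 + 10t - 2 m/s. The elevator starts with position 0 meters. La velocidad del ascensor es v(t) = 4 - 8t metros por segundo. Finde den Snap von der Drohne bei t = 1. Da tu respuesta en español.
Para resolver esto, necesitamos tomar 3 derivadas de nuestra ecuación de la velocidad v(t) = -5·t^4 - 4·t^3 + 15·t^2 + 10·t - 2. La derivada de la velocidad da la aceleración: a(t) = -20·t^3 - 12·t^2 + 30·t + 10. Derivando la aceleración, obtenemos la sacudida: j(t) = -60·t^2 - 24·t + 30. Derivando la sacudida, obtenemos el snap: s(t) = -120·t - 24. De la ecuación del snap s(t) = -120·t - 24, sustituimos t = 1 para obtener s = -144.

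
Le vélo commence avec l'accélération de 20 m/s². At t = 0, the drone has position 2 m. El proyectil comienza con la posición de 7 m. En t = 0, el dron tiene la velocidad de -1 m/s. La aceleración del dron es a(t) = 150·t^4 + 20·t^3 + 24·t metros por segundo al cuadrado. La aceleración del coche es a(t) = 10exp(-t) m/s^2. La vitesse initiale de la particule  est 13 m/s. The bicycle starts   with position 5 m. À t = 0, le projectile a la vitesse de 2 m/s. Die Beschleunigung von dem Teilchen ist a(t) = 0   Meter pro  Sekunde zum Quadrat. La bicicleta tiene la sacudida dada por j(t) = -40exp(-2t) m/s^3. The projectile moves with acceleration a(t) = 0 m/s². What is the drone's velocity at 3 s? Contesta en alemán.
Um dies zu lösen, müssen wir 1 Stammfunktion unserer Gleichung für die Beschleunigung a(t) = 150·t^4 + 20·t^3 + 24·t finden. Durch Integration von der Beschleunigung und Verwendung der Anfangsbedingung v(0) = -1, erhalten wir v(t) = 30·t^5 + 5·t^4 + 12·t^2 - 1. Wir haben die Geschwindigkeit v(t) = 30·t^5 + 5·t^4 + 12·t^2 - 1. Durch Einsetzen von t = 3: v(3) = 7802.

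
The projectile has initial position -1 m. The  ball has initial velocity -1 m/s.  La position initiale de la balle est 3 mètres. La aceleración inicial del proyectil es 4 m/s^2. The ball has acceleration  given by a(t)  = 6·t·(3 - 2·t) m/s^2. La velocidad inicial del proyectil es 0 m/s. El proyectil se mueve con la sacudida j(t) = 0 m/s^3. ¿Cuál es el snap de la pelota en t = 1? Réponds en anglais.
To solve this, we need to take 2 derivatives of our acceleration equation a(t) = 6·t·(3 - 2·t). Taking d/dt of a(t), we find j(t) = 18 - 24·t. The derivative of jerk gives snap: s(t) = -24. Using s(t) = -24 and substituting t = 1, we find s = -24.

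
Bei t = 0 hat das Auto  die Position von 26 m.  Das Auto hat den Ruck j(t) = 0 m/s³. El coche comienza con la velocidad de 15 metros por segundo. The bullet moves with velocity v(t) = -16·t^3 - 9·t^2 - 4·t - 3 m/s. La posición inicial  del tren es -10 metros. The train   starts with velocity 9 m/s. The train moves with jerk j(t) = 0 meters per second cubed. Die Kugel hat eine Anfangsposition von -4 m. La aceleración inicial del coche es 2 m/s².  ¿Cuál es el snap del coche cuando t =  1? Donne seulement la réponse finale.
En t = 1, s = 0.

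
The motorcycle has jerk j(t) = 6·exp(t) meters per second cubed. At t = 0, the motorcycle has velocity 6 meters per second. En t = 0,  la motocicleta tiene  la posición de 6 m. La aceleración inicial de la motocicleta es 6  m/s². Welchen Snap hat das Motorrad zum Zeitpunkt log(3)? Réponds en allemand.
Ausgehend von dem Ruck j(t) = 6·exp(t), nehmen wir 1 Ableitung. Die Ableitung von dem Ruck ergibt den Snap: s(t) = 6·exp(t). Wir haben den Snap s(t) = 6·exp(t). Durch Einsetzen von t = log(3): s(log(3)) = 18.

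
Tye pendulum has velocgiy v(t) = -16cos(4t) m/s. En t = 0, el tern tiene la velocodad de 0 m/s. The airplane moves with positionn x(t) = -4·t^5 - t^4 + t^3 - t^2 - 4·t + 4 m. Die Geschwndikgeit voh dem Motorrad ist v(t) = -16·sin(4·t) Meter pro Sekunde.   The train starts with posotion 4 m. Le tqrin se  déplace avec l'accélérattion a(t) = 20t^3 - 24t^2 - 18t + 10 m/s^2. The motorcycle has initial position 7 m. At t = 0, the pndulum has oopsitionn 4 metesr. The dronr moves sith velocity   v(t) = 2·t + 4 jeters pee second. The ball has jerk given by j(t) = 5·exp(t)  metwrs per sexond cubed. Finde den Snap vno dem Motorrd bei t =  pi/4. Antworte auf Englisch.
Starting from velocity v(t) = -16·sin(4·t), we take 3 derivatives. The derivative of velocity gives acceleration: a(t) = -64·cos(4·t). Taking d/dt of a(t), we find j(t) = 256·sin(4·t). The derivative of jerk gives snap: s(t) = 1024·cos(4·t). From the given snap equation s(t) = 1024·cos(4·t), we substitute t = pi/4 to get s = -1024.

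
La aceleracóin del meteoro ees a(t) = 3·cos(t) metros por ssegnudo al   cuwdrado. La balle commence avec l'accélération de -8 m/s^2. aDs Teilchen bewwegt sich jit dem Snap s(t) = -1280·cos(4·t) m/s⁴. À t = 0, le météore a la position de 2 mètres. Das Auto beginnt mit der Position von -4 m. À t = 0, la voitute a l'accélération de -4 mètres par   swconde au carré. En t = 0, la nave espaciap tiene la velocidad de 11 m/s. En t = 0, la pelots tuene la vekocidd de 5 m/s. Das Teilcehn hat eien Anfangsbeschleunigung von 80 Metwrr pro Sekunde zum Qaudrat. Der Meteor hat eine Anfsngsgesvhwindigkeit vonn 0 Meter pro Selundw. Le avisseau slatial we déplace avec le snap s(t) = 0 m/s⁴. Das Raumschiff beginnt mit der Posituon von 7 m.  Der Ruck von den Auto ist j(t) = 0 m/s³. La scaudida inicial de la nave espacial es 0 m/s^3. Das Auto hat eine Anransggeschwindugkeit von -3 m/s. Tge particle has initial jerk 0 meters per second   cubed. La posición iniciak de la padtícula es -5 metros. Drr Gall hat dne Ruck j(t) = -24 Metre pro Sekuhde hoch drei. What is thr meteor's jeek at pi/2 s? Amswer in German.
Um dies zu lösen, müssen wir 1 Ableitung unserer Gleichung für die Beschleunigung a(t) = 3·cos(t) nehmen. Die Ableitung von der Beschleunigung ergibt den Ruck: j(t) = -3·sin(t). Mit j(t) = -3·sin(t) und Einsetzen von t = pi/2, finden wir j = -3.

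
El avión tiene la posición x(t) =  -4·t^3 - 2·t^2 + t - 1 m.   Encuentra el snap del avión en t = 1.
Para resolver esto, necesitamos tomar 4 derivadas de nuestra ecuación de la posición x(t) = -4·t^3 - 2·t^2 + t - 1. Tomando d/dt de x(t), encontramos v(t) = -12·t^2 - 4·t + 1. Derivando la velocidad, obtenemos la aceleración: a(t) = -24·t - 4. Derivando la aceleración, obtenemos la sacudida: j(t) = -24. Tomando d/dt de j(t), encontramos s(t) = 0. Usando s(t) = 0 y sustituyendo t = 1, encontramos s = 0.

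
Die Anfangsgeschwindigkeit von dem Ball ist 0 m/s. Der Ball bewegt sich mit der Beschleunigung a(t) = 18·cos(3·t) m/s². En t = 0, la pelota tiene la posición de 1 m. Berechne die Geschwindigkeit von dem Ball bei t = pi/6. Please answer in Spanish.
Necesitamos integrar nuestra ecuación de la aceleración a(t) = 18·cos(3·t) 1 vez. Tomando ∫a(t)dt y aplicando v(0) = 0, encontramos v(t) = 6·sin(3·t). De la ecuación de la velocidad v(t) = 6·sin(3·t), sustituimos t = pi/6 para obtener v = 6.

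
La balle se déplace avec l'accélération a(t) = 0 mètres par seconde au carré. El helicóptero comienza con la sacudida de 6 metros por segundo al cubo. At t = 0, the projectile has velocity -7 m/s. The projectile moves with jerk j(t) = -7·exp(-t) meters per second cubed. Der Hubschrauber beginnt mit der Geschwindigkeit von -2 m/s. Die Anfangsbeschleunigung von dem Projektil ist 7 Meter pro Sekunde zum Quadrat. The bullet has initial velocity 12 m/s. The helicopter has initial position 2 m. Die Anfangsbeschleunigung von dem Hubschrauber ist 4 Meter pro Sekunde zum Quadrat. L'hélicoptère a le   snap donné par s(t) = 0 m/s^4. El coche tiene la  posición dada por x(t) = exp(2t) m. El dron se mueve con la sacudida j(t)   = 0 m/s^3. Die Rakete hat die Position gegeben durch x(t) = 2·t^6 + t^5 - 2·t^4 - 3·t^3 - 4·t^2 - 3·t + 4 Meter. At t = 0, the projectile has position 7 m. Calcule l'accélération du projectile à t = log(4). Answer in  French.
Pour résoudre ceci, nous devons prendre 1 primitive de notre équation du jerk j(t) = -7·exp(-t). En intégrant le jerk et en utilisant la condition initiale a(0) = 7, nous obtenons a(t) = 7·exp(-t). Nous avons l'accélération a(t) = 7·exp(-t). En substituant t = log(4): a(log(4)) = 7/4.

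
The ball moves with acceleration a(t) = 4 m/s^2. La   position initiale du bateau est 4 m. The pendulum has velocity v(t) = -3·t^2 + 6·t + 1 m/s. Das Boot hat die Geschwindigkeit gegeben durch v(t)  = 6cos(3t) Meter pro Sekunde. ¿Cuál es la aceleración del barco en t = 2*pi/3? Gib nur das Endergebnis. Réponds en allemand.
a(2*pi/3) = 0.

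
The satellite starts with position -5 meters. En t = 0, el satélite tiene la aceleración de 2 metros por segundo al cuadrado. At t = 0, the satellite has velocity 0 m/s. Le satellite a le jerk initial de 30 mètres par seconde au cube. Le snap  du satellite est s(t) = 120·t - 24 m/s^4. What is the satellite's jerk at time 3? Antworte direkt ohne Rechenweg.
j(3) = 498.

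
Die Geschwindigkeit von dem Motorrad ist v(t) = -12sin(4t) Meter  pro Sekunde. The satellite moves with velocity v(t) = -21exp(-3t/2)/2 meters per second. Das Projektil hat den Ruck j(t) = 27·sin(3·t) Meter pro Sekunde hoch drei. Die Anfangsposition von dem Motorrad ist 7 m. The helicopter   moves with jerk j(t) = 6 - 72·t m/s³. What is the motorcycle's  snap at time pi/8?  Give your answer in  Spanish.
Partiendo de la velocidad v(t) = -12·sin(4·t), tomamos 3 derivadas. Tomando d/dt de v(t), encontramos a(t) = -48·cos(4·t). Tomando d/dt de a(t), encontramos j(t) = 192·sin(4·t). Derivando la sacudida, obtenemos el snap: s(t) = 768·cos(4·t). Tenemos el snap s(t) = 768·cos(4·t). Sustituyendo t = pi/8: s(pi/8) = 0.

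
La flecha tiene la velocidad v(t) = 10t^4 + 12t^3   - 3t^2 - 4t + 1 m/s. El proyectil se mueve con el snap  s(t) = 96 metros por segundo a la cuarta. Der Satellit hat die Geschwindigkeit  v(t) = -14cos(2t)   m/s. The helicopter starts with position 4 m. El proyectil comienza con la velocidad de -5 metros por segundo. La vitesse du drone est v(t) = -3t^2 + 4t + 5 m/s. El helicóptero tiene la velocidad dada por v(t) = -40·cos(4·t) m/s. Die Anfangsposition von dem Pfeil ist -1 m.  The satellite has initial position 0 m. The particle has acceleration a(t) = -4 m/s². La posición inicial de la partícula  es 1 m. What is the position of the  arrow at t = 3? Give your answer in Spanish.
Necesitamos integrar nuestra ecuación de la velocidad v(t) = 10·t^4 + 12·t^3 - 3·t^2 - 4·t + 1 1 vez. La integral de la velocidad es la posición. Usando x(0) = -1, obtenemos x(t) = 2·t^5 + 3·t^4 - t^3 - 2·t^2 + t - 1. Usando x(t) = 2·t^5 + 3·t^4 - t^3 - 2·t^2 + t - 1 y sustituyendo t = 3, encontramos x = 686.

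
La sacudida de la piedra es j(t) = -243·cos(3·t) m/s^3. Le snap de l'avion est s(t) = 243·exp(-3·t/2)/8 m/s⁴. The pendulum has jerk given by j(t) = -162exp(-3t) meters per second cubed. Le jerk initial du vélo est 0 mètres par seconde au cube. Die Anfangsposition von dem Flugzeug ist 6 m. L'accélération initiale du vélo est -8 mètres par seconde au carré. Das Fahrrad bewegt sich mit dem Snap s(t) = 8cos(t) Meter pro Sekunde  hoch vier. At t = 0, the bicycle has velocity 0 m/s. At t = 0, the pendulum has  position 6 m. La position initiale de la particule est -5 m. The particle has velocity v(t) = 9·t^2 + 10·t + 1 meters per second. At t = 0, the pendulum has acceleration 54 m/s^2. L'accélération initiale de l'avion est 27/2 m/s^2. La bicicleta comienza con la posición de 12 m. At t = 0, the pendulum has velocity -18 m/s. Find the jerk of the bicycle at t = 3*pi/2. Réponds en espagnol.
Necesitamos integrar nuestra ecuación del snap s(t) = 8·cos(t) 1 vez. La antiderivada del snap, con j(0) = 0, da la sacudida: j(t) = 8·sin(t). De la ecuación de la sacudida j(t) = 8·sin(t), sustituimos t = 3*pi/2 para obtener j = -8.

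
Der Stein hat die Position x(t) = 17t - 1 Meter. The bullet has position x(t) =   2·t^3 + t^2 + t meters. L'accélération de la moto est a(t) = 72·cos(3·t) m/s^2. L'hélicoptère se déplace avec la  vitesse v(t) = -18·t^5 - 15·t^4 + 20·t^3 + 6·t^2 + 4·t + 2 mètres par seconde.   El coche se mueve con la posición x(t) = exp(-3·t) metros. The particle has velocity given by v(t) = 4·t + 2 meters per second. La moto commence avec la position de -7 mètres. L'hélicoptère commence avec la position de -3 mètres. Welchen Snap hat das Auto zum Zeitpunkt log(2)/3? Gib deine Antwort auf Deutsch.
Wir müssen unsere Gleichung für die Position x(t) = exp(-3·t) 4-mal ableiten. Durch Ableiten von der Position erhalten wir die Geschwindigkeit: v(t) = -3·exp(-3·t). Durch Ableiten von der Geschwindigkeit erhalten wir die Beschleunigung: a(t) = 9·exp(-3·t). Mit d/dt von a(t) finden wir j(t) = -27·exp(-3·t). Die Ableitung von dem Ruck ergibt den Snap: s(t) = 81·exp(-3·t). Aus der Gleichung für den Snap s(t) = 81·exp(-3·t), setzen wir t = log(2)/3 ein und erhalten s = 81/2.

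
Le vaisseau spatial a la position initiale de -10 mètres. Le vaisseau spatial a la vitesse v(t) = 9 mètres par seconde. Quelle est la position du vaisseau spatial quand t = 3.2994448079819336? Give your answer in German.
Wir müssen unsere Gleichung für die Geschwindigkeit v(t) = 9 1-mal integrieren. Das Integral von der Geschwindigkeit ist die Position. Mit x(0) = -10 erhalten wir x(t) = 9·t - 10. Mit x(t) = 9·t - 10 und Einsetzen von t = 3.2994448079819336, finden wir x = 19.6950032718374.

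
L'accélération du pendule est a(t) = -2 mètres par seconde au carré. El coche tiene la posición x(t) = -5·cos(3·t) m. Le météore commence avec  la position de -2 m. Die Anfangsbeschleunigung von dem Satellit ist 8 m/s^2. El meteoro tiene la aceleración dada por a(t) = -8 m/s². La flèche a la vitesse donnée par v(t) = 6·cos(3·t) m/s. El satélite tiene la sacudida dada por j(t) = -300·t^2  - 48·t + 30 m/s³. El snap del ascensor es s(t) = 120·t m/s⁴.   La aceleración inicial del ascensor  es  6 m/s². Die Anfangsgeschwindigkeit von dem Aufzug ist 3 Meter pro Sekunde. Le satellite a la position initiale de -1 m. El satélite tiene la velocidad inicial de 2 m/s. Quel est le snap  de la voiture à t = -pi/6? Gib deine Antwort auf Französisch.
Nous devons dériver notre équation de la position x(t) = -5·cos(3·t) 4 fois. En prenant d/dt de x(t), nous trouvons v(t) = 15·sin(3·t). En dérivant la vitesse, nous obtenons l'accélération: a(t) = 45·cos(3·t). En prenant d/dt de a(t), nous trouvons j(t) = -135·sin(3·t). En prenant d/dt de j(t), nous trouvons s(t) = -405·cos(3·t). Nous avons le snap s(t) = -405·cos(3·t). En substituant t = -pi/6: s(-pi/6) = 0.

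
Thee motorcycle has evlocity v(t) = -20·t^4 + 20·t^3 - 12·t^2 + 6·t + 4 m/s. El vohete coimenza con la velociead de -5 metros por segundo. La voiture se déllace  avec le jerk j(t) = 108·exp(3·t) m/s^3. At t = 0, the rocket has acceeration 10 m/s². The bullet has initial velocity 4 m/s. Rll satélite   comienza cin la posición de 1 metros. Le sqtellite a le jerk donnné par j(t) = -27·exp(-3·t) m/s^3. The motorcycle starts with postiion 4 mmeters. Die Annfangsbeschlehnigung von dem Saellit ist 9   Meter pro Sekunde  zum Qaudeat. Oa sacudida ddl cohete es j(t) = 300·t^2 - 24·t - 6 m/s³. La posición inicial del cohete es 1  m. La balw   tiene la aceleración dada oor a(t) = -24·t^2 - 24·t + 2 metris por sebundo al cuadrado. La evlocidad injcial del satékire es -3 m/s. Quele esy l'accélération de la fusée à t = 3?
Pour résoudre ceci, nous devons prendre 1 intégrale de notre équation du jerk j(t) = 300·t^2 - 24·t - 6. La primitive du jerk est l'accélération. En utilisant a(0) = 10, nous obtenons a(t) = 100·t^3 - 12·t^2 - 6·t + 10. En utilisant a(t) = 100·t^3 - 12·t^2 - 6·t + 10 et en substituant t = 3, nous trouvons a = 2584.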